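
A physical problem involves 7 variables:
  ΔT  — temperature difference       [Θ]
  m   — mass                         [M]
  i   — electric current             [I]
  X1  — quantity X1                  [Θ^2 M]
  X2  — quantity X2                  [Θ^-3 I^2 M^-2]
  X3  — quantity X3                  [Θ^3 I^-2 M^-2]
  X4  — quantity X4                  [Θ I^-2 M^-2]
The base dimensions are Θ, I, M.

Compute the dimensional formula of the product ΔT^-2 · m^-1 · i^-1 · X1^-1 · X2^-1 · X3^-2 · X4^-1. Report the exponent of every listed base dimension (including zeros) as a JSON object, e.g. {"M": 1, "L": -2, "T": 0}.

{"Θ": -8, "I": 3, "M": 6}

Write exponents as rows Θ,I,M / cols ΔT,m,i,X1,X2,X3,X4:
  Θ: [ 1  0  0  2 -3  3  1]
  I: [ 0  0  1  0  2 -2 -2]
  M: [ 0  1  0  1 -2 -2 -2]
  [Θ]: (-2)·1+(-1)·0+(-1)·0+(-1)·2+(-1)·-3+(-2)·3+(-1)·1 = -8
  [I]: (-2)·0+(-1)·0+(-1)·1+(-1)·0+(-1)·2+(-2)·-2+(-1)·-2 = 3
  [M]: (-2)·0+(-1)·1+(-1)·0+(-1)·1+(-1)·-2+(-2)·-2+(-1)·-2 = 6
⇒ Θ^-8 I^3 M^6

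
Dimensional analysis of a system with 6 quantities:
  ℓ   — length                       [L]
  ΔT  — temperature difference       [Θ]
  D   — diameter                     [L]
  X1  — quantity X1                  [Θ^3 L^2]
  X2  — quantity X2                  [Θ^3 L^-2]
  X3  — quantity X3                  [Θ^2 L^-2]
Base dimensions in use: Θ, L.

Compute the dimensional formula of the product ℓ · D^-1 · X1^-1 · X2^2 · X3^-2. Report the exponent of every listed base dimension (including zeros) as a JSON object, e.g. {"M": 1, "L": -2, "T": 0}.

Write exponents as rows Θ,L / cols ℓ,ΔT,D,X1,X2,X3:
  Θ: [ 0  1  0  3  3  2]
  L: [ 1  0  1  2 -2 -2]
  [Θ]: (1)·0+(-1)·0+(-1)·3+(2)·3+(-2)·2 = -1
  [L]: (1)·1+(-1)·1+(-1)·2+(2)·-2+(-2)·-2 = -2
⇒ Θ^-1 L^-2

{"Θ": -1, "L": -2}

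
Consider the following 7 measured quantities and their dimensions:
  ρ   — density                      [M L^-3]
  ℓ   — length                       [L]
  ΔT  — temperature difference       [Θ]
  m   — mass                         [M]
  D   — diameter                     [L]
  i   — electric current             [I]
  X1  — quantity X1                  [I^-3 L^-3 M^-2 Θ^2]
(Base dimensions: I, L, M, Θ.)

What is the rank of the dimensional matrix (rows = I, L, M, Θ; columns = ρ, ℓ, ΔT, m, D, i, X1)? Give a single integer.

Write exponents as rows I,L,M,Θ / cols ρ,ℓ,ΔT,m,D,i,X1:
  I: [ 0  0  0  0  0  1 -3]
  L: [-3  1  0  0  1  0 -3]
  M: [ 1  0  0  1  0  0 -2]
  Θ: [ 0  0  1  0  0  0  2]
Echelon form has 4 nonzero rows (pivots: ρ,ℓ,ΔT,i)

4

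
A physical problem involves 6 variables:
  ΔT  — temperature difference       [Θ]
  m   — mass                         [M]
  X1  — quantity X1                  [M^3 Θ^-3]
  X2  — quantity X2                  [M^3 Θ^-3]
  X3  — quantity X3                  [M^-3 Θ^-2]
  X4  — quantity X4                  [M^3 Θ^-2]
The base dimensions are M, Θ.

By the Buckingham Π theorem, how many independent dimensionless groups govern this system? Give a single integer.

Write exponents as rows M,Θ / cols ΔT,m,X1,X2,X3,X4:
  M: [ 0  1  3  3 -3  3]
  Θ: [ 1  0 -3 -3 -2 -2]
Echelon form has 2 nonzero rows (pivots: ΔT,m)
n=6, r=2 ⇒ 4 dimensionless groups

4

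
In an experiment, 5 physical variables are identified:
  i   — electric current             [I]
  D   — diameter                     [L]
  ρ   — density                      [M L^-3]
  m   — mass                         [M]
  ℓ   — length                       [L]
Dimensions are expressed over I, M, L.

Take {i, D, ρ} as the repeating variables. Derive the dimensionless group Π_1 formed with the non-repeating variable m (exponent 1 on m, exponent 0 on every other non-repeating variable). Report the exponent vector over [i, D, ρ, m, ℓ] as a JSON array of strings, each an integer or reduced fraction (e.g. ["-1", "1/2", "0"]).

Exponent matrix [I,M,L] × [i,D,ρ,m,ℓ]:
  I: [ 1  0  0  0  0]
  M: [ 0  0  1  1  0]
  L: [ 0  1 -3  0  1]
RREF → pivots at {i,D,ρ} ⇒ r = 3
Repeat: i,D,ρ; free: m,ℓ
RREF:
  r0: [   1    0    0    0    0]
  r1: [   0    1    0    3    1]
  r2: [   0    0    1    1    0]
Fix exponent of m at 1, ℓ at 0; solve each RREF row for its pivot's exponent:
  r0: exp(i) + (0)·1 = 0 ⇒ exp(i) = 0
  r1: exp(D) + (3)·1 = 0 ⇒ exp(D) = -3
  r2: exp(ρ) + (1)·1 = 0 ⇒ exp(ρ) = -1
Π_1 = D^-3 · ρ^-1 · m

["0", "-3", "-1", "1", "0"]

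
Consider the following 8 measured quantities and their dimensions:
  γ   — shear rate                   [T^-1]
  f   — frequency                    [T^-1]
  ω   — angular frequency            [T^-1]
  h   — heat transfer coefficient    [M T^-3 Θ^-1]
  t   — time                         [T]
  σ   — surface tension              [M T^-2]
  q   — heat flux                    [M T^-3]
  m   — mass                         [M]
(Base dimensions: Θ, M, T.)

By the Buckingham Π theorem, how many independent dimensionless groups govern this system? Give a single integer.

Exponent matrix [Θ,M,T] × [γ,f,ω,h,t,σ,q,m]:
  Θ: [ 0  0  0 -1  0  0  0  0]
  M: [ 0  0  0  1  0  1  1  1]
  T: [-1 -1 -1 -3  1 -2 -3  0]
Row reduction gives pivot columns γ,h,σ; rank = 3
8 vars − rank 3 = 5 Π groups

5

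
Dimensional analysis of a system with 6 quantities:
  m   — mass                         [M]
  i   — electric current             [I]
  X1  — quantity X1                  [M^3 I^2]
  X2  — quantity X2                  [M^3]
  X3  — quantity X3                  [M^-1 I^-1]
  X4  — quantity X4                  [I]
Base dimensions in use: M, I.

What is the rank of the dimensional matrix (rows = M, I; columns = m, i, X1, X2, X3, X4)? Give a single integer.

2

Dimensional matrix (M×I by m×i×X1×X2×X3×X4):
  M: [ 1  0  3  3 -1  0]
  I: [ 0  1  2  0 -1  1]
Echelon form has 2 nonzero rows (pivots: m,i)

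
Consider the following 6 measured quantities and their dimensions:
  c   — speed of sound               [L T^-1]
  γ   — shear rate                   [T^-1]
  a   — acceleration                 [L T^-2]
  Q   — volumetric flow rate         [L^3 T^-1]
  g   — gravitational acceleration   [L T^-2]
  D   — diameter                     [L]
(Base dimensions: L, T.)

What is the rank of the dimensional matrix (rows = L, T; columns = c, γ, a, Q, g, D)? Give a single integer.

2

Dimensional matrix (L×T by c×γ×a×Q×g×D):
  L: [ 1  0  1  3  1  1]
  T: [-1 -1 -2 -1 -2  0]
Echelon form has 2 nonzero rows (pivots: c,γ)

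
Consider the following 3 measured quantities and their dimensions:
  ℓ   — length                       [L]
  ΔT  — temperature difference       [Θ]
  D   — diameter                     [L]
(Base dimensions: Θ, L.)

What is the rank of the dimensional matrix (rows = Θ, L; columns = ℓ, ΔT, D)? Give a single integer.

Dimensional matrix (Θ×L by ℓ×ΔT×D):
  Θ: [ 0  1  0]
  L: [ 1  0  1]
RREF → pivots at {ℓ,ΔT} ⇒ r = 2

2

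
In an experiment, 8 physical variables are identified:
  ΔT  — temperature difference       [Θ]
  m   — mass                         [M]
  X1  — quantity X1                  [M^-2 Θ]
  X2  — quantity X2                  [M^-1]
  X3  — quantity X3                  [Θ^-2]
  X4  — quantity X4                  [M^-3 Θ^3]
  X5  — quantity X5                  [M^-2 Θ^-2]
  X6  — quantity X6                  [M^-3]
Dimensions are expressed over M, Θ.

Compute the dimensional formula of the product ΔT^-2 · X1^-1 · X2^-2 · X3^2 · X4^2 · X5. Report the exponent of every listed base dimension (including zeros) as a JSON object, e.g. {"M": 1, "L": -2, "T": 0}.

{"M": -4, "Θ": -3}

Write exponents as rows M,Θ / cols ΔT,m,X1,X2,X3,X4,X5,X6:
  M: [ 0  1 -2 -1  0 -3 -2 -3]
  Θ: [ 1  0  1  0 -2  3 -2  0]
  [M]: (-2)·0+(-1)·-2+(-2)·-1+(2)·0+(2)·-3+(1)·-2 = -4
  [Θ]: (-2)·1+(-1)·1+(-2)·0+(2)·-2+(2)·3+(1)·-2 = -3
⇒ M^-4 Θ^-3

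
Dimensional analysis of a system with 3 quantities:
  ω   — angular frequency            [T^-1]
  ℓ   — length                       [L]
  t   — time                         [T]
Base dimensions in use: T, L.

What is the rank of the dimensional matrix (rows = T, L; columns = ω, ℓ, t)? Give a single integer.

Write exponents as rows T,L / cols ω,ℓ,t:
  T: [-1  0  1]
  L: [ 0  1  0]
Echelon form has 2 nonzero rows (pivots: ω,ℓ)

2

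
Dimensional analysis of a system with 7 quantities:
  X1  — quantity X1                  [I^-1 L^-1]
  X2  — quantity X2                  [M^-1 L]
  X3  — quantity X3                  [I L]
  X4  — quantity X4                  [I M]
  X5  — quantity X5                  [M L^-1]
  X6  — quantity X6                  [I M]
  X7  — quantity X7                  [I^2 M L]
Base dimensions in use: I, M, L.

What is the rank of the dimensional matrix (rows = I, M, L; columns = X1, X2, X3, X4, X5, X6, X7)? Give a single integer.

2

Dimensional matrix (I×M×L by X1×X2×X3×X4×X5×X6×X7):
  I: [-1  0  1  1  0  1  2]
  M: [ 0 -1  0  1  1  1  1]
  L: [-1  1  1  0 -1  0  1]
RREF → pivots at {X1,X2} ⇒ r = 2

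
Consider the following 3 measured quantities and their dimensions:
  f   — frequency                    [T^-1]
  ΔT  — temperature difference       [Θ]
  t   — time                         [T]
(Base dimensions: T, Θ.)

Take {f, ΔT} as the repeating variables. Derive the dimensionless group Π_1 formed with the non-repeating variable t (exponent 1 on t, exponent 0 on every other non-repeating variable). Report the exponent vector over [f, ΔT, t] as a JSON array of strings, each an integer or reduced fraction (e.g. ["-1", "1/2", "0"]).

["1", "0", "1"]

Write exponents as rows T,Θ / cols f,ΔT,t:
  T: [-1  0  1]
  Θ: [ 0  1  0]
RREF → pivots at {f,ΔT} ⇒ r = 2
Pivot set = {f,ΔT}, free = {t}
RREF:
  r0: [   1    0   -1]
  r1: [   0    1    0]
Fix exponent of t at 1; solve each RREF row for its pivot's exponent:
  r0: exp(f) + (-1)·1 = 0 ⇒ exp(f) = 1
  r1: exp(ΔT) + (0)·1 = 0 ⇒ exp(ΔT) = 0
Π_1 = f · t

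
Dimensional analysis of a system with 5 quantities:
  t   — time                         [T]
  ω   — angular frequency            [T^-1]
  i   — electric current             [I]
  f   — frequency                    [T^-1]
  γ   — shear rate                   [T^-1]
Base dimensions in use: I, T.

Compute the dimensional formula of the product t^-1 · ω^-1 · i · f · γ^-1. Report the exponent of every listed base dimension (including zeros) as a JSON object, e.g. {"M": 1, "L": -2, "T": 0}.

{"I": 1, "T": 0}

Write exponents as rows I,T / cols t,ω,i,f,γ:
  I: [ 0  0  1  0  0]
  T: [ 1 -1  0 -1 -1]
  [I]: (-1)·0+(-1)·0+(1)·1+(1)·0+(-1)·0 = 1
  [T]: (-1)·1+(-1)·-1+(1)·0+(1)·-1+(-1)·-1 = 0
⇒ I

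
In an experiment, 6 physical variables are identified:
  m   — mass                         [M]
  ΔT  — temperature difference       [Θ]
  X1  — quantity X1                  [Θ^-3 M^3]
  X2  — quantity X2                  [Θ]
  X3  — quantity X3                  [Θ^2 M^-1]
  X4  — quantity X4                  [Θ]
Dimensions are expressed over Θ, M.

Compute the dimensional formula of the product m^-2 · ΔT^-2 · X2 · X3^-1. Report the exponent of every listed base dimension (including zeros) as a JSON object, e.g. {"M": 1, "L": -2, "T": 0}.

Write exponents as rows Θ,M / cols m,ΔT,X1,X2,X3,X4:
  Θ: [ 0  1 -3  1  2  1]
  M: [ 1  0  3  0 -1  0]
  [Θ]: (-2)·0+(-2)·1+(1)·1+(-1)·2 = -3
  [M]: (-2)·1+(-2)·0+(1)·0+(-1)·-1 = -1
⇒ Θ^-3 M^-1

{"Θ": -3, "M": -1}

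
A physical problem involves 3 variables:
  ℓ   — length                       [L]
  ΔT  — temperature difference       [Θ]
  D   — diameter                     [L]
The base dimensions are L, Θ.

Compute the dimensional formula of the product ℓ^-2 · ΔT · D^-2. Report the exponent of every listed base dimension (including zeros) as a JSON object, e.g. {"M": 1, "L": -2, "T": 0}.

Dimensional matrix (L×Θ by ℓ×ΔT×D):
  L: [ 1  0  1]
  Θ: [ 0  1  0]
  [L]: (-2)·1+(1)·0+(-2)·1 = -4
  [Θ]: (-2)·0+(1)·1+(-2)·0 = 1
⇒ L^-4 Θ

{"L": -4, "Θ": 1}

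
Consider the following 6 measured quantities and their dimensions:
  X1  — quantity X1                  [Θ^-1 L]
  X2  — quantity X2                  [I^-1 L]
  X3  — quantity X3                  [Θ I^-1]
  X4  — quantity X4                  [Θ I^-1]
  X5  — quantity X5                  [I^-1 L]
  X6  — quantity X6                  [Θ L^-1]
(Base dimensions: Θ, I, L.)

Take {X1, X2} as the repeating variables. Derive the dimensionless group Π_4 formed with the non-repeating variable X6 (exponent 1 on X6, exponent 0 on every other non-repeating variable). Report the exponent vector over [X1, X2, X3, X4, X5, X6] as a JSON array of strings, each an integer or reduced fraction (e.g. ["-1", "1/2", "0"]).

Dimensional matrix (Θ×I×L by X1×X2×X3×X4×X5×X6):
  Θ: [-1  0  1  1  0  1]
  I: [ 0 -1 -1 -1 -1  0]
  L: [ 1  1  0  0  1 -1]
RREF → pivots at {X1,X2} ⇒ r = 2
Pivot set = {X1,X2}, free = {X3,X4,X5,X6}
RREF:
  r0: [   1    0   -1   -1    0   -1]
  r1: [   0    1    1    1    1    0]
  r2: [   0    0    0    0    0    0]
Fix exponent of X6 at 1, X3 at 0, X4 at 0, X5 at 0; solve each RREF row for its pivot's exponent:
  r0: exp(X1) + (-1)·1 = 0 ⇒ exp(X1) = 1
  r1: exp(X2) + (0)·1 = 0 ⇒ exp(X2) = 0
Π_4 = X1 · X6

["1", "0", "0", "0", "0", "1"]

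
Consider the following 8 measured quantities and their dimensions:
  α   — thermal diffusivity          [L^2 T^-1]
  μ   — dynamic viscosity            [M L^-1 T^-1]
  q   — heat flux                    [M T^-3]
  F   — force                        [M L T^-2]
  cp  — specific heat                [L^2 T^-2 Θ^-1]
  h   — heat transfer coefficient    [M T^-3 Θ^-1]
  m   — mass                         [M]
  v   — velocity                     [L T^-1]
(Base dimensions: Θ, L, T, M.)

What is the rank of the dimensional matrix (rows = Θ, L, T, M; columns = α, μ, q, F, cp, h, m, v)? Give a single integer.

4

Dimensional matrix (Θ×L×T×M by α×μ×q×F×cp×h×m×v):
  Θ: [ 0  0  0  0 -1 -1  0  0]
  L: [ 2 -1  0  1  2  0  0  1]
  T: [-1 -1 -3 -2 -2 -3  0 -1]
  M: [ 0  1  1  1  0  1  1  0]
Row reduction gives pivot columns α,μ,q,cp; rank = 4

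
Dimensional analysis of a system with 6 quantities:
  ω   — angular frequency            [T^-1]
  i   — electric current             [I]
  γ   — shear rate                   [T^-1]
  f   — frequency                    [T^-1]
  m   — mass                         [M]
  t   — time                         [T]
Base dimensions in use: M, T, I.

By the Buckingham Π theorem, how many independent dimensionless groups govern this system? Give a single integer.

3

Write exponents as rows M,T,I / cols ω,i,γ,f,m,t:
  M: [ 0  0  0  0  1  0]
  T: [-1  0 -1 -1  0  1]
  I: [ 0  1  0  0  0  0]
RREF → pivots at {ω,i,m} ⇒ r = 3
6 vars − rank 3 = 3 Π groups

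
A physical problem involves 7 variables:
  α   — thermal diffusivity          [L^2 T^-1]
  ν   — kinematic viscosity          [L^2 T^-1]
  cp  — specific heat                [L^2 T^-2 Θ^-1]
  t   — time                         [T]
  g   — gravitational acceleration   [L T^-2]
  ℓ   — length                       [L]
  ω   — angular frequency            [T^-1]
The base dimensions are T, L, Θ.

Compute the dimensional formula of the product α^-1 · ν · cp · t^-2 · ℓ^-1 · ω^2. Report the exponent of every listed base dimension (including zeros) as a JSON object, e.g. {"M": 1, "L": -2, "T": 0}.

{"T": -6, "L": 1, "Θ": -1}

Dimensional matrix (T×L×Θ by α×ν×cp×t×g×ℓ×ω):
  T: [-1 -1 -2  1 -2  0 -1]
  L: [ 2  2  2  0  1  1  0]
  Θ: [ 0  0 -1  0  0  0  0]
  [T]: (-1)·-1+(1)·-1+(1)·-2+(-2)·1+(-1)·0+(2)·-1 = -6
  [L]: (-1)·2+(1)·2+(1)·2+(-2)·0+(-1)·1+(2)·0 = 1
  [Θ]: (-1)·0+(1)·0+(1)·-1+(-2)·0+(-1)·0+(2)·0 = -1
⇒ T^-6 L Θ^-1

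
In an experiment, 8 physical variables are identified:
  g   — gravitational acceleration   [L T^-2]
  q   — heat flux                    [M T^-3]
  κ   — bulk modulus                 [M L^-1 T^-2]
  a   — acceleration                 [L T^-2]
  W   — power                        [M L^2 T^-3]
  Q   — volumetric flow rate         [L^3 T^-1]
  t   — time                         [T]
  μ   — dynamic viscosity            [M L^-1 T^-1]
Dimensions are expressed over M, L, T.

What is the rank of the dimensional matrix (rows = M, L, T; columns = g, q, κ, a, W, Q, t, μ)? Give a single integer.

3

Write exponents as rows M,L,T / cols g,q,κ,a,W,Q,t,μ:
  M: [ 0  1  1  0  1  0  0  1]
  L: [ 1  0 -1  1  2  3  0 -1]
  T: [-2 -3 -2 -2 -3 -1  1 -1]
RREF → pivots at {g,q,κ} ⇒ r = 3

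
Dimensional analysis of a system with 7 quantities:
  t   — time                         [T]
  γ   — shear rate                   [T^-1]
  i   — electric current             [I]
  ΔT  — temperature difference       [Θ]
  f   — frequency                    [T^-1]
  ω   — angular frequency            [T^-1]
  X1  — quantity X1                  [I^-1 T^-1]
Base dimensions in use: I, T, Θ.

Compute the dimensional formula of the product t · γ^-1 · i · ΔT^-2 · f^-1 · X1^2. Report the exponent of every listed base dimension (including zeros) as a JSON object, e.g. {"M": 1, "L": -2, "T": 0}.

Exponent matrix [I,T,Θ] × [t,γ,i,ΔT,f,ω,X1]:
  I: [ 0  0  1  0  0  0 -1]
  T: [ 1 -1  0  0 -1 -1 -1]
  Θ: [ 0  0  0  1  0  0  0]
  [I]: (1)·0+(-1)·0+(1)·1+(-2)·0+(-1)·0+(2)·-1 = -1
  [T]: (1)·1+(-1)·-1+(1)·0+(-2)·0+(-1)·-1+(2)·-1 = 1
  [Θ]: (1)·0+(-1)·0+(1)·0+(-2)·1+(-1)·0+(2)·0 = -2
⇒ I^-1 T Θ^-2

{"I": -1, "T": 1, "Θ": -2}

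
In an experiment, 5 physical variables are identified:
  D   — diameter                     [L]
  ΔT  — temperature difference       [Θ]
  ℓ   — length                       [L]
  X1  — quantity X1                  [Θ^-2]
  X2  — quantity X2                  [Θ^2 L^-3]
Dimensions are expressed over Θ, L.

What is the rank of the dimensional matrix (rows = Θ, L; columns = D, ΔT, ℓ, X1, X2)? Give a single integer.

2

Write exponents as rows Θ,L / cols D,ΔT,ℓ,X1,X2:
  Θ: [ 0  1  0 -2  2]
  L: [ 1  0  1  0 -3]
RREF → pivots at {D,ΔT} ⇒ r = 2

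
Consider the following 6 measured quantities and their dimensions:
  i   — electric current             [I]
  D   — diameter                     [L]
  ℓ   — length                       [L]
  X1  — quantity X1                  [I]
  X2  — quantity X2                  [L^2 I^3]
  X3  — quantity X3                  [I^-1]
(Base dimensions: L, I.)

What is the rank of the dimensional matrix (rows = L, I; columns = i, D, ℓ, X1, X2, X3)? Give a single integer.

2

Exponent matrix [L,I] × [i,D,ℓ,X1,X2,X3]:
  L: [ 0  1  1  0  2  0]
  I: [ 1  0  0  1  3 -1]
Row reduction gives pivot columns i,D; rank = 2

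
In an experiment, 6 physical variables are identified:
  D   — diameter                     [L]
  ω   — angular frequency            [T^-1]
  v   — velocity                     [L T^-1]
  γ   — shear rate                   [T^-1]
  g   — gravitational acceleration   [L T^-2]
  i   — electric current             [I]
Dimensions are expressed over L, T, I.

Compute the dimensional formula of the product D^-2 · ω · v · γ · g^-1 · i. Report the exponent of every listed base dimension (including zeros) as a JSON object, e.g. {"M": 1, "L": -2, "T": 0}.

{"L": -2, "T": -1, "I": 1}

Write exponents as rows L,T,I / cols D,ω,v,γ,g,i:
  L: [ 1  0  1  0  1  0]
  T: [ 0 -1 -1 -1 -2  0]
  I: [ 0  0  0  0  0  1]
  [L]: (-2)·1+(1)·0+(1)·1+(1)·0+(-1)·1+(1)·0 = -2
  [T]: (-2)·0+(1)·-1+(1)·-1+(1)·-1+(-1)·-2+(1)·0 = -1
  [I]: (-2)·0+(1)·0+(1)·0+(1)·0+(-1)·0+(1)·1 = 1
⇒ L^-2 T^-1 I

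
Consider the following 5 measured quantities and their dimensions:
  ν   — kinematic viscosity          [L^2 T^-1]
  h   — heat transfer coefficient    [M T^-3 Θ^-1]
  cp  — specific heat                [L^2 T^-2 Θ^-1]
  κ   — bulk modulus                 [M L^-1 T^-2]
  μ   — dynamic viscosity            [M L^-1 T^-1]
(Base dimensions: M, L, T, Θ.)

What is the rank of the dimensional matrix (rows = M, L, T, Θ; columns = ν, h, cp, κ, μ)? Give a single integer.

Write exponents as rows M,L,T,Θ / cols ν,h,cp,κ,μ:
  M: [ 0  1  0  1  1]
  L: [ 2  0  2 -1 -1]
  T: [-1 -3 -2 -2 -1]
  Θ: [ 0 -1 -1  0  0]
Echelon form has 4 nonzero rows (pivots: ν,h,cp,κ)

4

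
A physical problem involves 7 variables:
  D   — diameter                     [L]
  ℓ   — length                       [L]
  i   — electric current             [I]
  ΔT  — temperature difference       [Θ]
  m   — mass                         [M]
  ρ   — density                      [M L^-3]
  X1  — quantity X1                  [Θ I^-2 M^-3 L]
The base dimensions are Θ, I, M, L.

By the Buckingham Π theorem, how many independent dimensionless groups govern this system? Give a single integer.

Write exponents as rows Θ,I,M,L / cols D,ℓ,i,ΔT,m,ρ,X1:
  Θ: [ 0  0  0  1  0  0  1]
  I: [ 0  0  1  0  0  0 -2]
  M: [ 0  0  0  0  1  1 -3]
  L: [ 1  1  0  0  0 -3  1]
Row reduction gives pivot columns D,i,ΔT,m; rank = 4
Π count = n − r = 7 − 4 = 3

3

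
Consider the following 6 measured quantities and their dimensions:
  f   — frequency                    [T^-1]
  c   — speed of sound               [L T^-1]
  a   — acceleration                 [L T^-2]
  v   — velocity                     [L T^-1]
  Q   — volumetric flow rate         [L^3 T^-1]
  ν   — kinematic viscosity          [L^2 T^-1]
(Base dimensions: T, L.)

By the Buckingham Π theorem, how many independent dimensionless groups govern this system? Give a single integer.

Exponent matrix [T,L] × [f,c,a,v,Q,ν]:
  T: [-1 -1 -2 -1 -1 -1]
  L: [ 0  1  1  1  3  2]
Echelon form has 2 nonzero rows (pivots: f,c)
6 vars − rank 2 = 4 Π groups

4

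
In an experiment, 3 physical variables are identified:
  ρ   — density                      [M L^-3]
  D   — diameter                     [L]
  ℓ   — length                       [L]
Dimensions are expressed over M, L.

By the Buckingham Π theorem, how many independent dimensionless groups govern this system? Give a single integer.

Exponent matrix [M,L] × [ρ,D,ℓ]:
  M: [ 1  0  0]
  L: [-3  1  1]
Echelon form has 2 nonzero rows (pivots: ρ,D)
3 vars − rank 2 = 1 Π group

1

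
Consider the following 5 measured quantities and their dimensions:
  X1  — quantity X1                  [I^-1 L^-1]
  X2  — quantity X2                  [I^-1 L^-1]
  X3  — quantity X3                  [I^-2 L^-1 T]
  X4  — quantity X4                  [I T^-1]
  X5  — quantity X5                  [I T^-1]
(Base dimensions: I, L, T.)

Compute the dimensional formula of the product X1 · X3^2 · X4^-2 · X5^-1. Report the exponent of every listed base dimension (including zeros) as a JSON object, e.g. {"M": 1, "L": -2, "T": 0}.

{"I": -8, "L": -3, "T": 5}

Exponent matrix [I,L,T] × [X1,X2,X3,X4,X5]:
  I: [-1 -1 -2  1  1]
  L: [-1 -1 -1  0  0]
  T: [ 0  0  1 -1 -1]
  [I]: (1)·-1+(2)·-2+(-2)·1+(-1)·1 = -8
  [L]: (1)·-1+(2)·-1+(-2)·0+(-1)·0 = -3
  [T]: (1)·0+(2)·1+(-2)·-1+(-1)·-1 = 5
⇒ I^-8 L^-3 T^5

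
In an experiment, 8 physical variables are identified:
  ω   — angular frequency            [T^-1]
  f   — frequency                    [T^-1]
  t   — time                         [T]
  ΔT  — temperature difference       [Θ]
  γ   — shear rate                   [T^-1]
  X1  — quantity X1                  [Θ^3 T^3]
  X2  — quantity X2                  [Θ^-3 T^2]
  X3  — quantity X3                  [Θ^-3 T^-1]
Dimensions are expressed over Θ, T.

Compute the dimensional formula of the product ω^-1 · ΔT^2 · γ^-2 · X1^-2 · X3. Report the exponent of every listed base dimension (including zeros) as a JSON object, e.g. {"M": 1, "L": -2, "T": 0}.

{"Θ": -7, "T": -4}

Dimensional matrix (Θ×T by ω×f×t×ΔT×γ×X1×X2×X3):
  Θ: [ 0  0  0  1  0  3 -3 -3]
  T: [-1 -1  1  0 -1  3  2 -1]
  [Θ]: (-1)·0+(2)·1+(-2)·0+(-2)·3+(1)·-3 = -7
  [T]: (-1)·-1+(2)·0+(-2)·-1+(-2)·3+(1)·-1 = -4
⇒ Θ^-7 T^-4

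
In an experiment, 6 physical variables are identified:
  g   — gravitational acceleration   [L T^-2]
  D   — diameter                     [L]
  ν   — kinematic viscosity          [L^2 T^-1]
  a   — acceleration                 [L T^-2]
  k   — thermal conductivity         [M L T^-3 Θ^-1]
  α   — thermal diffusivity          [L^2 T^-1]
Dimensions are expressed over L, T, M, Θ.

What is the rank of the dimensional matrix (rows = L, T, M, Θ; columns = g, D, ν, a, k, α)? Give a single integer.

Write exponents as rows L,T,M,Θ / cols g,D,ν,a,k,α:
  L: [ 1  1  2  1  1  2]
  T: [-2  0 -1 -2 -3 -1]
  M: [ 0  0  0  0  1  0]
  Θ: [ 0  0  0  0 -1  0]
Echelon form has 3 nonzero rows (pivots: g,D,k)

3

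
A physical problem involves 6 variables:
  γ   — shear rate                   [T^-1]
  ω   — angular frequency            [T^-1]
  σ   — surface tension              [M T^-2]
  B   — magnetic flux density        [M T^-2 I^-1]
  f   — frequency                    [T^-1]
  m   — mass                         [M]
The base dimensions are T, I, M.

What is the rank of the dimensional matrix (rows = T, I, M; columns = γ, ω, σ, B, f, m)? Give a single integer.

3

Dimensional matrix (T×I×M by γ×ω×σ×B×f×m):
  T: [-1 -1 -2 -2 -1  0]
  I: [ 0  0  0 -1  0  0]
  M: [ 0  0  1  1  0  1]
Row reduction gives pivot columns γ,σ,B; rank = 3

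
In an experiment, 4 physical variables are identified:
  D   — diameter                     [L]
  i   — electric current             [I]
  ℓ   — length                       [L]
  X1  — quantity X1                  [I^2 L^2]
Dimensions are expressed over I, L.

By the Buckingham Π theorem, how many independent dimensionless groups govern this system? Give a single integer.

Dimensional matrix (I×L by D×i×ℓ×X1):
  I: [ 0  1  0  2]
  L: [ 1  0  1  2]
RREF → pivots at {D,i} ⇒ r = 2
4 vars − rank 2 = 2 Π groups

2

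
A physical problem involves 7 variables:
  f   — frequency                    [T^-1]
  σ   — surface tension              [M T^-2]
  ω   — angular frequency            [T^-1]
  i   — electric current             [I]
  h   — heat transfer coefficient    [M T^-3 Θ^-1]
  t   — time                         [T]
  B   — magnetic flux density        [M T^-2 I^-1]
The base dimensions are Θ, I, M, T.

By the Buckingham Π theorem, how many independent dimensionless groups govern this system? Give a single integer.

3

Exponent matrix [Θ,I,M,T] × [f,σ,ω,i,h,t,B]:
  Θ: [ 0  0  0  0 -1  0  0]
  I: [ 0  0  0  1  0  0 -1]
  M: [ 0  1  0  0  1  0  1]
  T: [-1 -2 -1  0 -3  1 -2]
Echelon form has 4 nonzero rows (pivots: f,σ,i,h)
7 vars − rank 4 = 3 Π groups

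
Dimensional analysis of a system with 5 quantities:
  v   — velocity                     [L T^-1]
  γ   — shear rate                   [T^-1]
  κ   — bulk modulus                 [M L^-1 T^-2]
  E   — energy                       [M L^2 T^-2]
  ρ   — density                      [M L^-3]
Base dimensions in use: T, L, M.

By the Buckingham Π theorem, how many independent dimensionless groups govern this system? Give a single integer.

2

Dimensional matrix (T×L×M by v×γ×κ×E×ρ):
  T: [-1 -1 -2 -2  0]
  L: [ 1  0 -1  2 -3]
  M: [ 0  0  1  1  1]
Echelon form has 3 nonzero rows (pivots: v,γ,κ)
5 vars − rank 3 = 2 Π groups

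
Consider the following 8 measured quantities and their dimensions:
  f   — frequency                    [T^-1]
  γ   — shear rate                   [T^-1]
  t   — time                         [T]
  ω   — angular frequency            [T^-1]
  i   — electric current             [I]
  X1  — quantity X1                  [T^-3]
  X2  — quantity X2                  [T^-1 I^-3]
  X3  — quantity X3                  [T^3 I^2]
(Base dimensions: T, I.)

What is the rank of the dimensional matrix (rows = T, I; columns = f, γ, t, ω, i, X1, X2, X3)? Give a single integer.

Exponent matrix [T,I] × [f,γ,t,ω,i,X1,X2,X3]:
  T: [-1 -1  1 -1  0 -3 -1  3]
  I: [ 0  0  0  0  1  0 -3  2]
RREF → pivots at {f,i} ⇒ r = 2

2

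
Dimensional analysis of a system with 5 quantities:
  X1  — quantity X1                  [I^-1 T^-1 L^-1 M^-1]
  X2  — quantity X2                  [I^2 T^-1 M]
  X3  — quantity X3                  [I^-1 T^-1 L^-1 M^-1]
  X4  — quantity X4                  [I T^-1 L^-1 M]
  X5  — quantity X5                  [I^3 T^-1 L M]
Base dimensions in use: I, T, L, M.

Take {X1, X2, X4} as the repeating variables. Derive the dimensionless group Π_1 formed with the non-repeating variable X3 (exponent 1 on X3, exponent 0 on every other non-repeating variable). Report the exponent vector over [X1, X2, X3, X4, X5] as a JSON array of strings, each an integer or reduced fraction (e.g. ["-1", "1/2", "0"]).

["-1", "0", "1", "0", "0"]

Exponent matrix [I,T,L,M] × [X1,X2,X3,X4,X5]:
  I: [-1  2 -1  1  3]
  T: [-1 -1 -1 -1 -1]
  L: [-1  0 -1 -1  1]
  M: [-1  1 -1  1  1]
Row reduction gives pivot columns X1,X2,X4; rank = 3
Pivot set = {X1,X2,X4}, free = {X3,X5}
RREF:
  r0: [   1    0    1    0    0]
  r1: [   0    1    0    0    2]
  r2: [   0    0    0    1   -1]
  r3: [   0    0    0    0    0]
Fix exponent of X3 at 1, X5 at 0; solve each RREF row for its pivot's exponent:
  r0: exp(X1) + (1)·1 = 0 ⇒ exp(X1) = -1
  r1: exp(X2) + (0)·1 = 0 ⇒ exp(X2) = 0
  r2: exp(X4) + (0)·1 = 0 ⇒ exp(X4) = 0
Π_1 = X1^-1 · X3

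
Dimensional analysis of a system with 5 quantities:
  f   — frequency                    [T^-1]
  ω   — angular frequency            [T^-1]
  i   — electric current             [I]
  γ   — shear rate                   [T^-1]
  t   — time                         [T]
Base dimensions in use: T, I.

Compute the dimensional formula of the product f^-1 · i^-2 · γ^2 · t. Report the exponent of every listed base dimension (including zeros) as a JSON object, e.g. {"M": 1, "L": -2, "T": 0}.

Dimensional matrix (T×I by f×ω×i×γ×t):
  T: [-1 -1  0 -1  1]
  I: [ 0  0  1  0  0]
  [T]: (-1)·-1+(-2)·0+(2)·-1+(1)·1 = 0
  [I]: (-1)·0+(-2)·1+(2)·0+(1)·0 = -2
⇒ I^-2

{"T": 0, "I": -2}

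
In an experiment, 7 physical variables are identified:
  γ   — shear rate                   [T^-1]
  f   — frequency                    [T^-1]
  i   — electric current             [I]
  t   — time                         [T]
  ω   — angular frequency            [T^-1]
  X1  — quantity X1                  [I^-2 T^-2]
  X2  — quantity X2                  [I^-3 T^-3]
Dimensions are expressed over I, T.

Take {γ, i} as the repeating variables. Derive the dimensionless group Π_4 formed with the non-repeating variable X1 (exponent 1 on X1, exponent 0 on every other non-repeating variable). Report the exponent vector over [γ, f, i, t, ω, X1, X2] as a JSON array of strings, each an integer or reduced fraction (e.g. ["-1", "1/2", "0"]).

Write exponents as rows I,T / cols γ,f,i,t,ω,X1,X2:
  I: [ 0  0  1  0  0 -2 -3]
  T: [-1 -1  0  1 -1 -2 -3]
Echelon form has 2 nonzero rows (pivots: γ,i)
Pivot set = {γ,i}, free = {f,t,ω,X1,X2}
RREF:
  r0: [   1    1    0   -1    1    2    3]
  r1: [   0    0    1    0    0   -2   -3]
Fix exponent of X1 at 1, f at 0, t at 0, ω at 0, X2 at 0; solve each RREF row for its pivot's exponent:
  r0: exp(γ) + (2)·1 = 0 ⇒ exp(γ) = -2
  r1: exp(i) + (-2)·1 = 0 ⇒ exp(i) = 2
Π_4 = γ^-2 · i^2 · X1

["-2", "0", "2", "0", "0", "1", "0"]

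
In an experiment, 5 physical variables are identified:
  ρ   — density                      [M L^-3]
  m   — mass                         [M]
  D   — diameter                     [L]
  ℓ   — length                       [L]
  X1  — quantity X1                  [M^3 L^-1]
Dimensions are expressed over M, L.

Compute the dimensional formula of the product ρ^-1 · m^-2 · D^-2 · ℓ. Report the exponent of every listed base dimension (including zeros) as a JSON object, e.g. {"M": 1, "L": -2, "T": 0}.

{"M": -3, "L": 2}

Dimensional matrix (M×L by ρ×m×D×ℓ×X1):
  M: [ 1  1  0  0  3]
  L: [-3  0  1  1 -1]
  [M]: (-1)·1+(-2)·1+(-2)·0+(1)·0 = -3
  [L]: (-1)·-3+(-2)·0+(-2)·1+(1)·1 = 2
⇒ M^-3 L^2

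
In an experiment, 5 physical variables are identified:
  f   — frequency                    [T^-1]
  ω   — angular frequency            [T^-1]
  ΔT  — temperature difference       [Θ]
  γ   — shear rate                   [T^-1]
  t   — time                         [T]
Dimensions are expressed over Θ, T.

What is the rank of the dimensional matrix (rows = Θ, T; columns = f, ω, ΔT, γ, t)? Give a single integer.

Dimensional matrix (Θ×T by f×ω×ΔT×γ×t):
  Θ: [ 0  0  1  0  0]
  T: [-1 -1  0 -1  1]
Echelon form has 2 nonzero rows (pivots: f,ΔT)

2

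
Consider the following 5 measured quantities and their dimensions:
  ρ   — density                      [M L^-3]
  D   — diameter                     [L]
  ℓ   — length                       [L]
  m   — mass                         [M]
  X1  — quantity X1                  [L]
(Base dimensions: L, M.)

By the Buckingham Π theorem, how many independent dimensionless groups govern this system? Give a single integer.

Exponent matrix [L,M] × [ρ,D,ℓ,m,X1]:
  L: [-3  1  1  0  1]
  M: [ 1  0  0  1  0]
Row reduction gives pivot columns ρ,D; rank = 2
n=5, r=2 ⇒ 3 dimensionless groups

3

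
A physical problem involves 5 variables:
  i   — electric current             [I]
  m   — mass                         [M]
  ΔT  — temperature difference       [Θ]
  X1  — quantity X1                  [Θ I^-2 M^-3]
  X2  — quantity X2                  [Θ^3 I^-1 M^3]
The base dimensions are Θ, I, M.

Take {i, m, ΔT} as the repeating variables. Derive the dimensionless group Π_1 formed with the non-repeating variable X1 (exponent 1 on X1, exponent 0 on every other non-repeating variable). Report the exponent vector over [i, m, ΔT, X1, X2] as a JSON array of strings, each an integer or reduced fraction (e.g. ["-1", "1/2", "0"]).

["2", "3", "-1", "1", "0"]

Write exponents as rows Θ,I,M / cols i,m,ΔT,X1,X2:
  Θ: [ 0  0  1  1  3]
  I: [ 1  0  0 -2 -1]
  M: [ 0  1  0 -3  3]
Row reduction gives pivot columns i,m,ΔT; rank = 3
Repeat: i,m,ΔT; free: X1,X2
RREF:
  r0: [   1    0    0   -2   -1]
  r1: [   0    1    0   -3    3]
  r2: [   0    0    1    1    3]
Fix exponent of X1 at 1, X2 at 0; solve each RREF row for its pivot's exponent:
  r0: exp(i) + (-2)·1 = 0 ⇒ exp(i) = 2
  r1: exp(m) + (-3)·1 = 0 ⇒ exp(m) = 3
  r2: exp(ΔT) + (1)·1 = 0 ⇒ exp(ΔT) = -1
Π_1 = i^2 · m^3 · ΔT^-1 · X1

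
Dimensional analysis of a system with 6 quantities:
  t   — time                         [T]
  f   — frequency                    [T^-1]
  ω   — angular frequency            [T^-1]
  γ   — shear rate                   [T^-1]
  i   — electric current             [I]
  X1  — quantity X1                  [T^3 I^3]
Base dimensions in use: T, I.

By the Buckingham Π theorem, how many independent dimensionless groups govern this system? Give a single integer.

4

Dimensional matrix (T×I by t×f×ω×γ×i×X1):
  T: [ 1 -1 -1 -1  0  3]
  I: [ 0  0  0  0  1  3]
Echelon form has 2 nonzero rows (pivots: t,i)
n=6, r=2 ⇒ 4 dimensionless groups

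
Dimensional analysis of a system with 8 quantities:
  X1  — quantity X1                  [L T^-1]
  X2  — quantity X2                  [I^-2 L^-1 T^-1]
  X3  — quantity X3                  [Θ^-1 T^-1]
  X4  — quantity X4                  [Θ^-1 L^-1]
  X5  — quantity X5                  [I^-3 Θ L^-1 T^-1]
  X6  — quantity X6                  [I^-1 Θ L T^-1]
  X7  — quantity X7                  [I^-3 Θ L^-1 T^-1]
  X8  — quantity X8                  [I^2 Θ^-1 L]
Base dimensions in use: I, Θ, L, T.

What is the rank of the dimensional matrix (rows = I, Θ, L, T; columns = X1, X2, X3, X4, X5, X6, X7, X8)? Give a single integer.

3

Dimensional matrix (I×Θ×L×T by X1×X2×X3×X4×X5×X6×X7×X8):
  I: [ 0 -2  0  0 -3 -1 -3  2]
  Θ: [ 0  0 -1 -1  1  1  1 -1]
  L: [ 1 -1  0 -1 -1  1 -1  1]
  T: [-1 -1 -1  0 -1 -1 -1  0]
Row reduction gives pivot columns X1,X2,X3; rank = 3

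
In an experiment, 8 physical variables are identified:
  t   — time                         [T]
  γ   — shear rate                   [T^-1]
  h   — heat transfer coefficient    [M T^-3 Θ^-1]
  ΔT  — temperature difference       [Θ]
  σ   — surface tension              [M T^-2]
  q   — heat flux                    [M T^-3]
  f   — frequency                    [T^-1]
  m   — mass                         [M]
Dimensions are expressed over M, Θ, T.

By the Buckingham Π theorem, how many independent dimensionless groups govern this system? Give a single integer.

5

Dimensional matrix (M×Θ×T by t×γ×h×ΔT×σ×q×f×m):
  M: [ 0  0  1  0  1  1  0  1]
  Θ: [ 0  0 -1  1  0  0  0  0]
  T: [ 1 -1 -3  0 -2 -3 -1  0]
RREF → pivots at {t,h,ΔT} ⇒ r = 3
8 vars − rank 3 = 5 Π groups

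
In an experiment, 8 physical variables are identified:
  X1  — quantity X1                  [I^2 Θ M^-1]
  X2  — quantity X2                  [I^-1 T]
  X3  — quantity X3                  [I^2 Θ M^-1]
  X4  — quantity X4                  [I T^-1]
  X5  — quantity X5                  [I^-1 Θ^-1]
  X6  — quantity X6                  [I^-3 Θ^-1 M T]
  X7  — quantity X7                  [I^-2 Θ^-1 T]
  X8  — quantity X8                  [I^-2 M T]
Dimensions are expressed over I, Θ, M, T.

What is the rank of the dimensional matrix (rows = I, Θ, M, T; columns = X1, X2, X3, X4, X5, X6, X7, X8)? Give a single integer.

Exponent matrix [I,Θ,M,T] × [X1,X2,X3,X4,X5,X6,X7,X8]:
  I: [ 2 -1  2  1 -1 -3 -2 -2]
  Θ: [ 1  0  1  0 -1 -1 -1  0]
  M: [-1  0 -1  0  0  1  0  1]
  T: [ 0  1  0 -1  0  1  1  1]
Row reduction gives pivot columns X1,X2,X5; rank = 3

3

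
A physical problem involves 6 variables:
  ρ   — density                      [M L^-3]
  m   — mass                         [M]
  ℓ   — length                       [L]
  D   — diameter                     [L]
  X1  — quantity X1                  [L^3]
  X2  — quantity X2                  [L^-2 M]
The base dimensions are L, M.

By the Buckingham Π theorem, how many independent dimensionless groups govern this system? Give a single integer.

Write exponents as rows L,M / cols ρ,m,ℓ,D,X1,X2:
  L: [-3  0  1  1  3 -2]
  M: [ 1  1  0  0  0  1]
Echelon form has 2 nonzero rows (pivots: ρ,m)
6 vars − rank 2 = 4 Π groups

4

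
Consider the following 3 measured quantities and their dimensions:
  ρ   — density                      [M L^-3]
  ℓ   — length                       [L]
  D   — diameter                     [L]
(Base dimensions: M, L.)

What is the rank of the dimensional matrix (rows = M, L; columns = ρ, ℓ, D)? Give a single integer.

2

Write exponents as rows M,L / cols ρ,ℓ,D:
  M: [ 1  0  0]
  L: [-3  1  1]
RREF → pivots at {ρ,ℓ} ⇒ r = 2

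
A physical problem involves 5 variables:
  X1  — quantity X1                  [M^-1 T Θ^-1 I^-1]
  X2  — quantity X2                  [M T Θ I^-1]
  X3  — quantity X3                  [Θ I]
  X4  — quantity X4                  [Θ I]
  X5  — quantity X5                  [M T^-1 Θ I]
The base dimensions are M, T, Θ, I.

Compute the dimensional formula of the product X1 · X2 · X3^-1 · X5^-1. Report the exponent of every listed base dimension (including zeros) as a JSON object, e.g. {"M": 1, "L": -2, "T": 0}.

{"M": -1, "T": 3, "Θ": -2, "I": -4}

Dimensional matrix (M×T×Θ×I by X1×X2×X3×X4×X5):
  M: [-1  1  0  0  1]
  T: [ 1  1  0  0 -1]
  Θ: [-1  1  1  1  1]
  I: [-1 -1  1  1  1]
  [M]: (1)·-1+(1)·1+(-1)·0+(-1)·1 = -1
  [T]: (1)·1+(1)·1+(-1)·0+(-1)·-1 = 3
  [Θ]: (1)·-1+(1)·1+(-1)·1+(-1)·1 = -2
  [I]: (1)·-1+(1)·-1+(-1)·1+(-1)·1 = -4
⇒ M^-1 T^3 Θ^-2 I^-4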